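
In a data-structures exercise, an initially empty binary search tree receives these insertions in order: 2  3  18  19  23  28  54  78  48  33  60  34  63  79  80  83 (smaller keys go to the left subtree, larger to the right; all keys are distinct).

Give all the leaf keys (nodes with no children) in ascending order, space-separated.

34 63 83

2: root
3: right child of 2 (depth 1)
18: right child of 3 (depth 2)
19: right child of 18 (depth 3)
23: right child of 19 (depth 4)
28: right child of 23 (depth 5)
54: right child of 28 (depth 6)
78: right child of 54 (depth 7)
48: left child of 54 (depth 7)
33: left child of 48 (depth 8)
60: left child of 78 (depth 8)
34: right child of 33 (depth 9)
63: right child of 60 (depth 9)
79: right child of 78 (depth 8)
80: right child of 79 (depth 9)
83: right child of 80 (depth 10)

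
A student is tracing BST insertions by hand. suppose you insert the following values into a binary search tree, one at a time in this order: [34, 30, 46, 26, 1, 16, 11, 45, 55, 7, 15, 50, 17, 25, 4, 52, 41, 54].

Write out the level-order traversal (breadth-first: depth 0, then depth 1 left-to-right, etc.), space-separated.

34 30 46 26 45 55 1 41 50 16 52 11 17 54 7 15 25 4

Resulting structure (node: left, right):
  34: L=30, R=46
  30: L=26, R=–
  46: L=45, R=55
  26: L=1, R=–
  1: L=–, R=16
  16: L=11, R=17
  11: L=7, R=15
  45: L=41, R=–
  55: L=50, R=–
  7: L=4, R=–
  15: L=–, R=–
  50: L=–, R=52
  17: L=–, R=25
  25: L=–, R=–
  4: L=–, R=–
  52: L=–, R=54
  41: L=–, R=–
  54: L=–, R=–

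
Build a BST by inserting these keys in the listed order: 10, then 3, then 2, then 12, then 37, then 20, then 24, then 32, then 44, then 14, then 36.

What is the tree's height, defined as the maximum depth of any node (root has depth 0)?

Resulting structure (node: left, right):
  10: L=3, R=12
  3: L=2, R=–
  2: L=–, R=–
  12: L=–, R=37
  37: L=20, R=44
  20: L=14, R=24
  24: L=–, R=32
  32: L=–, R=36
  44: L=–, R=–
  14: L=–, R=–
  36: L=–, R=–

The deepest node is 36 at depth 6.

6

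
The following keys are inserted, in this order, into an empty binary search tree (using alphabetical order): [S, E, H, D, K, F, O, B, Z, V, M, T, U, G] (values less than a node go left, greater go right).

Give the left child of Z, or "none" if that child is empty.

V

S: root
E: left child of S (depth 1)
H: right child of E (depth 2)
D: left child of E (depth 2)
K: right child of H (depth 3)
F: left child of H (depth 3)
O: right child of K (depth 4)
B: left child of D (depth 3)
Z: right child of S (depth 1)
V: left child of Z (depth 2)
M: left child of O (depth 5)
T: left child of V (depth 3)
U: right child of T (depth 4)
G: right child of F (depth 4)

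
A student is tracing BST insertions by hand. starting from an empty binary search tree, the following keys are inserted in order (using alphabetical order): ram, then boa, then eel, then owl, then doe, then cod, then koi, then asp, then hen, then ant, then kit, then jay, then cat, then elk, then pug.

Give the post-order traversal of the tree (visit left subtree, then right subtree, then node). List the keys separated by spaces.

ant asp cat cod doe elk jay kit hen koi pug owl eel boa ram

ram: root
boa: left child of ram (depth 1)
eel: right child of boa (depth 2)
owl: right child of eel (depth 3)
doe: left child of eel (depth 3)
cod: left child of doe (depth 4)
koi: left child of owl (depth 4)
asp: left child of boa (depth 2)
hen: left child of koi (depth 5)
ant: left child of asp (depth 3)
kit: right child of hen (depth 6)
jay: left child of kit (depth 7)
cat: left child of cod (depth 5)
elk: left child of hen (depth 6)
pug: right child of owl (depth 4)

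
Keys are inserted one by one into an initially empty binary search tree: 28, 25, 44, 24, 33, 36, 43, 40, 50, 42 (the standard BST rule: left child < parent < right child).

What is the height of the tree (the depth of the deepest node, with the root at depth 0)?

28: root
25: left child of 28 (depth 1)
44: right child of 28 (depth 1)
24: left child of 25 (depth 2)
33: left child of 44 (depth 2)
36: right child of 33 (depth 3)
43: right child of 36 (depth 4)
40: left child of 43 (depth 5)
50: right child of 44 (depth 2)
42: right child of 40 (depth 6)

The deepest node is 42 at depth 6.

6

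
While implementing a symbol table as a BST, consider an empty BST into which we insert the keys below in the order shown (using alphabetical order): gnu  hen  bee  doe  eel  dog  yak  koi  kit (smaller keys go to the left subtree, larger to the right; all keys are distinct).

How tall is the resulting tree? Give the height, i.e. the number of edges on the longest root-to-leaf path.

4

gnu: root
hen: right child of gnu (depth 1)
bee: left child of gnu (depth 1)
doe: right child of bee (depth 2)
eel: right child of doe (depth 3)
dog: left child of eel (depth 4)
yak: right child of hen (depth 2)
koi: left child of yak (depth 3)
kit: left child of koi (depth 4)

The deepest node is dog at depth 4.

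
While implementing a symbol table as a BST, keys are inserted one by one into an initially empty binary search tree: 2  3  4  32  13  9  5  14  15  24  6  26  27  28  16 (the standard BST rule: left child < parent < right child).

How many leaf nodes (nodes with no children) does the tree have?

3

2: root
3: right child of 2 (depth 1)
4: right child of 3 (depth 2)
32: right child of 4 (depth 3)
13: left child of 32 (depth 4)
9: left child of 13 (depth 5)
5: left child of 9 (depth 6)
14: right child of 13 (depth 5)
15: right child of 14 (depth 6)
24: right child of 15 (depth 7)
6: right child of 5 (depth 7)
26: right child of 24 (depth 8)
27: right child of 26 (depth 9)
28: right child of 27 (depth 10)
16: left child of 24 (depth 8)

Leaves: 6, 16, 28 — 3 in total.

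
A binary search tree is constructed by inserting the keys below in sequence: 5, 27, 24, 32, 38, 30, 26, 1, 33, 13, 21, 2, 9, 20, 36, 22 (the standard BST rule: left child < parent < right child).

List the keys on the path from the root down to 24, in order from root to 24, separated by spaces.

5 27 24

5: root
27: right child of 5 (depth 1)
24: left child of 27 (depth 2)
32: right child of 27 (depth 2)
38: right child of 32 (depth 3)
30: left child of 32 (depth 3)
26: right child of 24 (depth 3)
1: left child of 5 (depth 1)
33: left child of 38 (depth 4)
13: left child of 24 (depth 3)
21: right child of 13 (depth 4)
2: right child of 1 (depth 2)
9: left child of 13 (depth 4)
20: left child of 21 (depth 5)
36: right child of 33 (depth 5)
22: right child of 21 (depth 5)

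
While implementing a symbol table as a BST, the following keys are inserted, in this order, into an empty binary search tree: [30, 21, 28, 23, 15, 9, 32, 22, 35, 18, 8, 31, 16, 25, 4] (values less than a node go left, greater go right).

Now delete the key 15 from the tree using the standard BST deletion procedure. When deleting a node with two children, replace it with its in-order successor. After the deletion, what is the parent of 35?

32

30: root
21: left child of 30 (depth 1)
28: right child of 21 (depth 2)
23: left child of 28 (depth 3)
15: left child of 21 (depth 2)
9: left child of 15 (depth 3)
32: right child of 30 (depth 1)
22: left child of 23 (depth 4)
35: right child of 32 (depth 2)
18: right child of 15 (depth 3)
8: left child of 9 (depth 4)
31: left child of 32 (depth 2)
16: left child of 18 (depth 4)
25: right child of 23 (depth 4)
4: left child of 8 (depth 5)

Delete 15 (two children — replace with in-order successor).
After deletion, 35's parent is 32.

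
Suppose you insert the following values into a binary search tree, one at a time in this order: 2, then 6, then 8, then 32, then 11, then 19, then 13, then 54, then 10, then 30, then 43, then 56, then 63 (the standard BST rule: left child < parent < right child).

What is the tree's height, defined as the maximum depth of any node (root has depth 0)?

2: root
6: right child of 2 (depth 1)
8: right child of 6 (depth 2)
32: right child of 8 (depth 3)
11: left child of 32 (depth 4)
19: right child of 11 (depth 5)
13: left child of 19 (depth 6)
54: right child of 32 (depth 4)
10: left child of 11 (depth 5)
30: right child of 19 (depth 6)
43: left child of 54 (depth 5)
56: right child of 54 (depth 5)
63: right child of 56 (depth 6)

The deepest node is 13 at depth 6.

6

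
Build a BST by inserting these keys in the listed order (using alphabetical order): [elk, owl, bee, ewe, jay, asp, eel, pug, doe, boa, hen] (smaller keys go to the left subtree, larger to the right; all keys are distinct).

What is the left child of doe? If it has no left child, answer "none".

boa

Insert elk: tree is empty, so elk becomes the root.
Insert owl: owl > elk → go right. Place as right child of elk.
Insert bee: bee < elk → go left. Place as left child of elk.
Insert ewe: ewe > elk → go right; ewe < owl → go left. Place as left child of owl.
Insert jay: jay > elk → go right; jay < owl → go left; jay > ewe → go right. Place as right child of ewe.
Insert asp: asp < elk → go left; asp < bee → go left. Place as left child of bee.
Insert eel: eel < elk → go left; eel > bee → go right. Place as right child of bee.
Insert pug: pug > elk → go right; pug > owl → go right. Place as right child of owl.
Insert doe: doe < elk → go left; doe > bee → go right; doe < eel → go left. Place as left child of eel.
Insert boa: boa < elk → go left; boa > bee → go right; boa < eel → go left; boa < doe → go left. Place as left child of doe.
Insert hen: hen > elk → go right; hen < owl → go left; hen > ewe → go right; hen < jay → go left. Place as left child of jay.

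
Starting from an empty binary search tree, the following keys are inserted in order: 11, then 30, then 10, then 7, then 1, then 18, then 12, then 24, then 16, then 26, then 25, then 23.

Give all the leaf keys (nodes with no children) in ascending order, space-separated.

Resulting structure (node: left, right):
  11: L=10, R=30
  30: L=18, R=–
  10: L=7, R=–
  7: L=1, R=–
  1: L=–, R=–
  18: L=12, R=24
  12: L=–, R=16
  24: L=23, R=26
  16: L=–, R=–
  26: L=25, R=–
  25: L=–, R=–
  23: L=–, R=–

1 16 23 25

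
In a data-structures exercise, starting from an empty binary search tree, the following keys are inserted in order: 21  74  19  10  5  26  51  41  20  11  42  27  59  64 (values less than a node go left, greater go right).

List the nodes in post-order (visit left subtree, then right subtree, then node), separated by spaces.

5 11 10 20 19 27 42 41 64 59 51 26 74 21

Insert 21: tree is empty, so 21 becomes the root.
Insert 74: 74 > 21 → go right. Place as right child of 21.
Insert 19: 19 < 21 → go left. Place as left child of 21.
Insert 10: 10 < 21 → go left; 10 < 19 → go left. Place as left child of 19.
Insert 5: 5 < 21 → go left; 5 < 19 → go left; 5 < 10 → go left. Place as left child of 10.
Insert 26: 26 > 21 → go right; 26 < 74 → go left. Place as left child of 74.
Insert 51: 51 > 21 → go right; 51 < 74 → go left; 51 > 26 → go right. Place as right child of 26.
Insert 41: 41 > 21 → go right; 41 < 74 → go left; 41 > 26 → go right; 41 < 51 → go left. Place as left child of 51.
Insert 20: 20 < 21 → go left; 20 > 19 → go right. Place as right child of 19.
Insert 11: 11 < 21 → go left; 11 < 19 → go left; 11 > 10 → go right. Place as right child of 10.
Insert 42: 42 > 21 → go right; 42 < 74 → go left; 42 > 26 → go right; 42 < 51 → go left; 42 > 41 → go right. Place as right child of 41.
Insert 27: 27 > 21 → go right; 27 < 74 → go left; 27 > 26 → go right; 27 < 51 → go left; 27 < 41 → go left. Place as left child of 41.
Insert 59: 59 > 21 → go right; 59 < 74 → go left; 59 > 26 → go right; 59 > 51 → go right. Place as right child of 51.
Insert 64: 64 > 21 → go right; 64 < 74 → go left; 64 > 26 → go right; 64 > 51 → go right; 64 > 59 → go right. Place as right child of 59.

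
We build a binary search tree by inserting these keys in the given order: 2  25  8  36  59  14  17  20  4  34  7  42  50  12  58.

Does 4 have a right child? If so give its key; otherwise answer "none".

7

Resulting structure (node: left, right):
  2: L=–, R=25
  25: L=8, R=36
  8: L=4, R=14
  36: L=34, R=59
  59: L=42, R=–
  14: L=12, R=17
  17: L=–, R=20
  20: L=–, R=–
  4: L=–, R=7
  34: L=–, R=–
  7: L=–, R=–
  42: L=–, R=50
  50: L=–, R=58
  12: L=–, R=–
  58: L=–, R=–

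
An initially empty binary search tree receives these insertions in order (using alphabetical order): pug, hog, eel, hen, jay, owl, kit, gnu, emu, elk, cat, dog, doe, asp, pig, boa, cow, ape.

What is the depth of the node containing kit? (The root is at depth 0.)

Insert pug: tree is empty, so pug becomes the root.
Insert hog: hog < pug → go left. Place as left child of pug.
Insert eel: eel < pug → go left; eel < hog → go left. Place as left child of hog.
Insert hen: hen < pug → go left; hen < hog → go left; hen > eel → go right. Place as right child of eel.
Insert jay: jay < pug → go left; jay > hog → go right. Place as right child of hog.
Insert owl: owl < pug → go left; owl > hog → go right; owl > jay → go right. Place as right child of jay.
Insert kit: kit < pug → go left; kit > hog → go right; kit > jay → go right; kit < owl → go left. Place as left child of owl.
Insert gnu: gnu < pug → go left; gnu < hog → go left; gnu > eel → go right; gnu < hen → go left. Place as left child of hen.
Insert emu: emu < pug → go left; emu < hog → go left; emu > eel → go right; emu < hen → go left; emu < gnu → go left. Place as left child of gnu.
Insert elk: elk < pug → go left; elk < hog → go left; elk > eel → go right; elk < hen → go left; elk < gnu → go left; elk < emu → go left. Place as left child of emu.
Insert cat: cat < pug → go left; cat < hog → go left; cat < eel → go left. Place as left child of eel.
Insert dog: dog < pug → go left; dog < hog → go left; dog < eel → go left; dog > cat → go right. Place as right child of cat.
Insert doe: doe < pug → go left; doe < hog → go left; doe < eel → go left; doe > cat → go right; doe < dog → go left. Place as left child of dog.
Insert asp: asp < pug → go left; asp < hog → go left; asp < eel → go left; asp < cat → go left. Place as left child of cat.
Insert pig: pig < pug → go left; pig > hog → go right; pig > jay → go right; pig > owl → go right. Place as right child of owl.
Insert boa: boa < pug → go left; boa < hog → go left; boa < eel → go left; boa < cat → go left; boa > asp → go right. Place as right child of asp.
Insert cow: cow < pug → go left; cow < hog → go left; cow < eel → go left; cow > cat → go right; cow < dog → go left; cow < doe → go left. Place as left child of doe.
Insert ape: ape < pug → go left; ape < hog → go left; ape < eel → go left; ape < cat → go left; ape < asp → go left. Place as left child of asp.

Path to kit: pug → hog → jay → owl → kit, which is 4 edges.

4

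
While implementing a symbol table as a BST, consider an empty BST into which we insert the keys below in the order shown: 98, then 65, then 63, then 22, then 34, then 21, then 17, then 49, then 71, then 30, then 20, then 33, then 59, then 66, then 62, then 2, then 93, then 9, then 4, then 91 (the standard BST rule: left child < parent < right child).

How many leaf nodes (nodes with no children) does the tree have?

6

98: root
65: left child of 98 (depth 1)
63: left child of 65 (depth 2)
22: left child of 63 (depth 3)
34: right child of 22 (depth 4)
21: left child of 22 (depth 4)
17: left child of 21 (depth 5)
49: right child of 34 (depth 5)
71: right child of 65 (depth 2)
30: left child of 34 (depth 5)
20: right child of 17 (depth 6)
33: right child of 30 (depth 6)
59: right child of 49 (depth 6)
66: left child of 71 (depth 3)
62: right child of 59 (depth 7)
2: left child of 17 (depth 6)
93: right child of 71 (depth 3)
9: right child of 2 (depth 7)
4: left child of 9 (depth 8)
91: left child of 93 (depth 4)

Leaves: 4, 20, 33, 62, 66, 91 — 6 in total.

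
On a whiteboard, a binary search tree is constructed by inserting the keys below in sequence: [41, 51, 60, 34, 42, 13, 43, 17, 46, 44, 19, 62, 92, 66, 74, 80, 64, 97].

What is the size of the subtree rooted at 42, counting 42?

41: root
51: right child of 41 (depth 1)
60: right child of 51 (depth 2)
34: left child of 41 (depth 1)
42: left child of 51 (depth 2)
13: left child of 34 (depth 2)
43: right child of 42 (depth 3)
17: right child of 13 (depth 3)
46: right child of 43 (depth 4)
44: left child of 46 (depth 5)
19: right child of 17 (depth 4)
62: right child of 60 (depth 3)
92: right child of 62 (depth 4)
66: left child of 92 (depth 5)
74: right child of 66 (depth 6)
80: right child of 74 (depth 7)
64: left child of 66 (depth 6)
97: right child of 92 (depth 5)

Subtree rooted at 42 contains: 42, 43, 46, 44 — 4 nodes.

4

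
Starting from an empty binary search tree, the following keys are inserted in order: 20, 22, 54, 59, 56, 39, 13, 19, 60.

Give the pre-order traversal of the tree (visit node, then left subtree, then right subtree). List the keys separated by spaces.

20: root
22: right child of 20 (depth 1)
54: right child of 22 (depth 2)
59: right child of 54 (depth 3)
56: left child of 59 (depth 4)
39: left child of 54 (depth 3)
13: left child of 20 (depth 1)
19: right child of 13 (depth 2)
60: right child of 59 (depth 4)

20 13 19 22 54 39 59 56 60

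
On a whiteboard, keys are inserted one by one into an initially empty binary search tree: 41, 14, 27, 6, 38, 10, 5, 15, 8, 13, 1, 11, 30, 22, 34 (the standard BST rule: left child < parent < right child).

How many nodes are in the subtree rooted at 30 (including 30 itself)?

Resulting structure (node: left, right):
  41: L=14, R=–
  14: L=6, R=27
  27: L=15, R=38
  6: L=5, R=10
  38: L=30, R=–
  10: L=8, R=13
  5: L=1, R=–
  15: L=–, R=22
  8: L=–, R=–
  13: L=11, R=–
  1: L=–, R=–
  11: L=–, R=–
  30: L=–, R=34
  22: L=–, R=–
  34: L=–, R=–

Subtree rooted at 30 contains: 30, 34 — 2 nodes.

2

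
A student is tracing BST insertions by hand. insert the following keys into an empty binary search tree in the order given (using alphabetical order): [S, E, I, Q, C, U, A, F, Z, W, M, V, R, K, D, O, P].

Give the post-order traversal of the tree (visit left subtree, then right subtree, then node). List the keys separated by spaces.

A D C F K P O M R Q I E V W Z U S

Insert S: tree is empty, so S becomes the root.
Insert E: E < S → go left. Place as left child of S.
Insert I: I < S → go left; I > E → go right. Place as right child of E.
Insert Q: Q < S → go left; Q > E → go right; Q > I → go right. Place as right child of I.
Insert C: C < S → go left; C < E → go left. Place as left child of E.
Insert U: U > S → go right. Place as right child of S.
Insert A: A < S → go left; A < E → go left; A < C → go left. Place as left child of C.
Insert F: F < S → go left; F > E → go right; F < I → go left. Place as left child of I.
Insert Z: Z > S → go right; Z > U → go right. Place as right child of U.
Insert W: W > S → go right; W > U → go right; W < Z → go left. Place as left child of Z.
Insert M: M < S → go left; M > E → go right; M > I → go right; M < Q → go left. Place as left child of Q.
Insert V: V > S → go right; V > U → go right; V < Z → go left; V < W → go left. Place as left child of W.
Insert R: R < S → go left; R > E → go right; R > I → go right; R > Q → go right. Place as right child of Q.
Insert K: K < S → go left; K > E → go right; K > I → go right; K < Q → go left; K < M → go left. Place as left child of M.
Insert D: D < S → go left; D < E → go left; D > C → go right. Place as right child of C.
Insert O: O < S → go left; O > E → go right; O > I → go right; O < Q → go left; O > M → go right. Place as right child of M.
Insert P: P < S → go left; P > E → go right; P > I → go right; P < Q → go left; P > M → go right; P > O → go right. Place as right child of O.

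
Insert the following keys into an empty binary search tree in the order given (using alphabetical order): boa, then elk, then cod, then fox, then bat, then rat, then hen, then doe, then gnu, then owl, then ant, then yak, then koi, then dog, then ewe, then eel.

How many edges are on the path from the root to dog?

4

Insert boa: tree is empty, so boa becomes the root.
Insert elk: elk > boa → go right. Place as right child of boa.
Insert cod: cod > boa → go right; cod < elk → go left. Place as left child of elk.
Insert fox: fox > boa → go right; fox > elk → go right. Place as right child of elk.
Insert bat: bat < boa → go left. Place as left child of boa.
Insert rat: rat > boa → go right; rat > elk → go right; rat > fox → go right. Place as right child of fox.
Insert hen: hen > boa → go right; hen > elk → go right; hen > fox → go right; hen < rat → go left. Place as left child of rat.
Insert doe: doe > boa → go right; doe < elk → go left; doe > cod → go right. Place as right child of cod.
Insert gnu: gnu > boa → go right; gnu > elk → go right; gnu > fox → go right; gnu < rat → go left; gnu < hen → go left. Place as left child of hen.
Insert owl: owl > boa → go right; owl > elk → go right; owl > fox → go right; owl < rat → go left; owl > hen → go right. Place as right child of hen.
Insert ant: ant < boa → go left; ant < bat → go left. Place as left child of bat.
Insert yak: yak > boa → go right; yak > elk → go right; yak > fox → go right; yak > rat → go right. Place as right child of rat.
Insert koi: koi > boa → go right; koi > elk → go right; koi > fox → go right; koi < rat → go left; koi > hen → go right; koi < owl → go left. Place as left child of owl.
Insert dog: dog > boa → go right; dog < elk → go left; dog > cod → go right; dog > doe → go right. Place as right child of doe.
Insert ewe: ewe > boa → go right; ewe > elk → go right; ewe < fox → go left. Place as left child of fox.
Insert eel: eel > boa → go right; eel < elk → go left; eel > cod → go right; eel > doe → go right; eel > dog → go right. Place as right child of dog.

Path to dog: boa → elk → cod → doe → dog, which is 4 edges.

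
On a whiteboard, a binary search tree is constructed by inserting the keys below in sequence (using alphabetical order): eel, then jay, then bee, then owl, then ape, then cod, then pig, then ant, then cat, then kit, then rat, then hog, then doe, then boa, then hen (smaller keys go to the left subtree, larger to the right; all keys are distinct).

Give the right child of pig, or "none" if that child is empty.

rat

eel: root
jay: right child of eel (depth 1)
bee: left child of eel (depth 1)
owl: right child of jay (depth 2)
ape: left child of bee (depth 2)
cod: right child of bee (depth 2)
pig: right child of owl (depth 3)
ant: left child of ape (depth 3)
cat: left child of cod (depth 3)
kit: left child of owl (depth 3)
rat: right child of pig (depth 4)
hog: left child of jay (depth 2)
doe: right child of cod (depth 3)
boa: left child of cat (depth 4)
hen: left child of hog (depth 3)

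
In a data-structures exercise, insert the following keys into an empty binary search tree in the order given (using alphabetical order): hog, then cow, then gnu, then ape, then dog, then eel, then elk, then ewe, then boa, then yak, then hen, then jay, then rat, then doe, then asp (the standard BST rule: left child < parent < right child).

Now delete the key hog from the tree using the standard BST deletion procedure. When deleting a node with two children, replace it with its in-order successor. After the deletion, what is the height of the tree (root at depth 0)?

Insert hog: tree is empty, so hog becomes the root.
Insert cow: cow < hog → go left. Place as left child of hog.
Insert gnu: gnu < hog → go left; gnu > cow → go right. Place as right child of cow.
Insert ape: ape < hog → go left; ape < cow → go left. Place as left child of cow.
Insert dog: dog < hog → go left; dog > cow → go right; dog < gnu → go left. Place as left child of gnu.
Insert eel: eel < hog → go left; eel > cow → go right; eel < gnu → go left; eel > dog → go right. Place as right child of dog.
Insert elk: elk < hog → go left; elk > cow → go right; elk < gnu → go left; elk > dog → go right; elk > eel → go right. Place as right child of eel.
Insert ewe: ewe < hog → go left; ewe > cow → go right; ewe < gnu → go left; ewe > dog → go right; ewe > eel → go right; ewe > elk → go right. Place as right child of elk.
Insert boa: boa < hog → go left; boa < cow → go left; boa > ape → go right. Place as right child of ape.
Insert yak: yak > hog → go right. Place as right child of hog.
Insert hen: hen < hog → go left; hen > cow → go right; hen > gnu → go right. Place as right child of gnu.
Insert jay: jay > hog → go right; jay < yak → go left. Place as left child of yak.
Insert rat: rat > hog → go right; rat < yak → go left; rat > jay → go right. Place as right child of jay.
Insert doe: doe < hog → go left; doe > cow → go right; doe < gnu → go left; doe < dog → go left. Place as left child of dog.
Insert asp: asp < hog → go left; asp < cow → go left; asp > ape → go right; asp < boa → go left. Place as left child of boa.

Delete hog (two children — replace with in-order successor).
After deletion, deepest node is ewe at depth 6.

6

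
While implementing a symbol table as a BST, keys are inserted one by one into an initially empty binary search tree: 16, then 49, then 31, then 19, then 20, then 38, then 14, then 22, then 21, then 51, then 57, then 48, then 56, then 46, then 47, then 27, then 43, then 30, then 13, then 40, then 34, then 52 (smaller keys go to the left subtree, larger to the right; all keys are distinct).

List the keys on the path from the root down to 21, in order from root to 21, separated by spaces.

16: root
49: right child of 16 (depth 1)
31: left child of 49 (depth 2)
19: left child of 31 (depth 3)
20: right child of 19 (depth 4)
38: right child of 31 (depth 3)
14: left child of 16 (depth 1)
22: right child of 20 (depth 5)
21: left child of 22 (depth 6)
51: right child of 49 (depth 2)
57: right child of 51 (depth 3)
48: right child of 38 (depth 4)
56: left child of 57 (depth 4)
46: left child of 48 (depth 5)
47: right child of 46 (depth 6)
27: right child of 22 (depth 6)
43: left child of 46 (depth 6)
30: right child of 27 (depth 7)
13: left child of 14 (depth 2)
40: left child of 43 (depth 7)
34: left child of 38 (depth 4)
52: left child of 56 (depth 5)

16 49 31 19 20 22 21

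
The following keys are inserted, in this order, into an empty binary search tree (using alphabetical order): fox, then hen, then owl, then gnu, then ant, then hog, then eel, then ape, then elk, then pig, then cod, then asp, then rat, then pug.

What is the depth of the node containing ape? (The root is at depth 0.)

3

Insert fox: tree is empty, so fox becomes the root.
Insert hen: hen > fox → go right. Place as right child of fox.
Insert owl: owl > fox → go right; owl > hen → go right. Place as right child of hen.
Insert gnu: gnu > fox → go right; gnu < hen → go left. Place as left child of hen.
Insert ant: ant < fox → go left. Place as left child of fox.
Insert hog: hog > fox → go right; hog > hen → go right; hog < owl → go left. Place as left child of owl.
Insert eel: eel < fox → go left; eel > ant → go right. Place as right child of ant.
Insert ape: ape < fox → go left; ape > ant → go right; ape < eel → go left. Place as left child of eel.
Insert elk: elk < fox → go left; elk > ant → go right; elk > eel → go right. Place as right child of eel.
Insert pig: pig > fox → go right; pig > hen → go right; pig > owl → go right. Place as right child of owl.
Insert cod: cod < fox → go left; cod > ant → go right; cod < eel → go left; cod > ape → go right. Place as right child of ape.
Insert asp: asp < fox → go left; asp > ant → go right; asp < eel → go left; asp > ape → go right; asp < cod → go left. Place as left child of cod.
Insert rat: rat > fox → go right; rat > hen → go right; rat > owl → go right; rat > pig → go right. Place as right child of pig.
Insert pug: pug > fox → go right; pug > hen → go right; pug > owl → go right; pug > pig → go right; pug < rat → go left. Place as left child of rat.

Path to ape: fox → ant → eel → ape, which is 3 edges.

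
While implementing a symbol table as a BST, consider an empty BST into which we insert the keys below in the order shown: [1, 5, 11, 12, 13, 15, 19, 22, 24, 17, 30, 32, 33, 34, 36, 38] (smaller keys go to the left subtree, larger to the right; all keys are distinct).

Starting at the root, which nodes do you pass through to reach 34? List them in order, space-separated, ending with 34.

Resulting structure (node: left, right):
  1: L=–, R=5
  5: L=–, R=11
  11: L=–, R=12
  12: L=–, R=13
  13: L=–, R=15
  15: L=–, R=19
  19: L=17, R=22
  22: L=–, R=24
  24: L=–, R=30
  17: L=–, R=–
  30: L=–, R=32
  32: L=–, R=33
  33: L=–, R=34
  34: L=–, R=36
  36: L=–, R=38
  38: L=–, R=–

1 5 11 12 13 15 19 22 24 30 32 33 34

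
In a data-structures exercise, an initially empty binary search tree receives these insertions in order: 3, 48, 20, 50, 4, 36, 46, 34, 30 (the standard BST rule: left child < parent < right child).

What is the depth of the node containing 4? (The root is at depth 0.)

Resulting structure (node: left, right):
  3: L=–, R=48
  48: L=20, R=50
  20: L=4, R=36
  50: L=–, R=–
  4: L=–, R=–
  36: L=34, R=46
  46: L=–, R=–
  34: L=30, R=–
  30: L=–, R=–

Path to 4: 3 → 48 → 20 → 4, which is 3 edges.

3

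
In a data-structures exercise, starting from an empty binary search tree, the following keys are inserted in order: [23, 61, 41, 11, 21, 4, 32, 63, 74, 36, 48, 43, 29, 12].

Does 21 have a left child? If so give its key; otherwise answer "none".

23: root
61: right child of 23 (depth 1)
41: left child of 61 (depth 2)
11: left child of 23 (depth 1)
21: right child of 11 (depth 2)
4: left child of 11 (depth 2)
32: left child of 41 (depth 3)
63: right child of 61 (depth 2)
74: right child of 63 (depth 3)
36: right child of 32 (depth 4)
48: right child of 41 (depth 3)
43: left child of 48 (depth 4)
29: left child of 32 (depth 4)
12: left child of 21 (depth 3)

12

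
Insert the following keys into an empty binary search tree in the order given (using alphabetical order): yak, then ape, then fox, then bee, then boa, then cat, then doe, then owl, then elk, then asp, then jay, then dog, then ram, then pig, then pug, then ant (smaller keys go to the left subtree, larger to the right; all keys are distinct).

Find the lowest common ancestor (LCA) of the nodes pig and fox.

yak: root
ape: left child of yak (depth 1)
fox: right child of ape (depth 2)
bee: left child of fox (depth 3)
boa: right child of bee (depth 4)
cat: right child of boa (depth 5)
doe: right child of cat (depth 6)
owl: right child of fox (depth 3)
elk: right child of doe (depth 7)
asp: left child of bee (depth 4)
jay: left child of owl (depth 4)
dog: left child of elk (depth 8)
ram: right child of owl (depth 4)
pig: left child of ram (depth 5)
pug: right child of pig (depth 6)
ant: left child of ape (depth 2)

Path to pig: yak → ape → fox → owl → ram → pig
Path to fox: yak → ape → fox
fox lies on both paths and is an ancestor of the other node.

fox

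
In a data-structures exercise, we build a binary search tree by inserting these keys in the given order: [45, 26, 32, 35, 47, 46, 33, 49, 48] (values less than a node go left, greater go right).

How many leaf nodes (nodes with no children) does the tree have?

3

Resulting structure (node: left, right):
  45: L=26, R=47
  26: L=–, R=32
  32: L=–, R=35
  35: L=33, R=–
  47: L=46, R=49
  46: L=–, R=–
  33: L=–, R=–
  49: L=48, R=–
  48: L=–, R=–

Leaves: 33, 46, 48 — 3 in total.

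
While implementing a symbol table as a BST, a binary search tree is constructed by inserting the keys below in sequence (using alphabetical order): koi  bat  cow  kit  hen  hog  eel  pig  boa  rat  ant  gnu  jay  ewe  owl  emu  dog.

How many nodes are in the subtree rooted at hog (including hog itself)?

Resulting structure (node: left, right):
  koi: L=bat, R=pig
  bat: L=ant, R=cow
  cow: L=boa, R=kit
  kit: L=hen, R=–
  hen: L=eel, R=hog
  hog: L=–, R=jay
  eel: L=dog, R=gnu
  pig: L=owl, R=rat
  boa: L=–, R=–
  rat: L=–, R=–
  ant: L=–, R=–
  gnu: L=ewe, R=–
  jay: L=–, R=–
  ewe: L=emu, R=–
  owl: L=–, R=–
  emu: L=–, R=–
  dog: L=–, R=–

Subtree rooted at hog contains: hog, jay — 2 nodes.

2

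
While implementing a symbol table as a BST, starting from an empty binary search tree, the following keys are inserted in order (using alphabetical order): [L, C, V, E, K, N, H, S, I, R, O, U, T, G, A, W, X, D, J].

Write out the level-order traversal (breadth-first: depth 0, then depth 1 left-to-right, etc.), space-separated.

L: root
C: left child of L (depth 1)
V: right child of L (depth 1)
E: right child of C (depth 2)
K: right child of E (depth 3)
N: left child of V (depth 2)
H: left child of K (depth 4)
S: right child of N (depth 3)
I: right child of H (depth 5)
R: left child of S (depth 4)
O: left child of R (depth 5)
U: right child of S (depth 4)
T: left child of U (depth 5)
G: left child of H (depth 5)
A: left child of C (depth 2)
W: right child of V (depth 2)
X: right child of W (depth 3)
D: left child of E (depth 3)
J: right child of I (depth 6)

L C V A E N W D K S X H R U G I O T J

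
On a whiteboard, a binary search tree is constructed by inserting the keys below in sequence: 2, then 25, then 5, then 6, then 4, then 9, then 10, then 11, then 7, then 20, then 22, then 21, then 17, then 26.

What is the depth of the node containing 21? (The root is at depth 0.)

9

2: root
25: right child of 2 (depth 1)
5: left child of 25 (depth 2)
6: right child of 5 (depth 3)
4: left child of 5 (depth 3)
9: right child of 6 (depth 4)
10: right child of 9 (depth 5)
11: right child of 10 (depth 6)
7: left child of 9 (depth 5)
20: right child of 11 (depth 7)
22: right child of 20 (depth 8)
21: left child of 22 (depth 9)
17: left child of 20 (depth 8)
26: right child of 25 (depth 2)

Path to 21: 2 → 25 → 5 → 6 → 9 → 10 → 11 → 20 → 22 → 21, which is 9 edges.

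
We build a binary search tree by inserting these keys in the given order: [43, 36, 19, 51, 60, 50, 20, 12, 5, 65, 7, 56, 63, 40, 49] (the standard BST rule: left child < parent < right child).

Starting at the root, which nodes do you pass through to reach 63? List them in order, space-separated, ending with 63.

43: root
36: left child of 43 (depth 1)
19: left child of 36 (depth 2)
51: right child of 43 (depth 1)
60: right child of 51 (depth 2)
50: left child of 51 (depth 2)
20: right child of 19 (depth 3)
12: left child of 19 (depth 3)
5: left child of 12 (depth 4)
65: right child of 60 (depth 3)
7: right child of 5 (depth 5)
56: left child of 60 (depth 3)
63: left child of 65 (depth 4)
40: right child of 36 (depth 2)
49: left child of 50 (depth 3)

43 51 60 65 63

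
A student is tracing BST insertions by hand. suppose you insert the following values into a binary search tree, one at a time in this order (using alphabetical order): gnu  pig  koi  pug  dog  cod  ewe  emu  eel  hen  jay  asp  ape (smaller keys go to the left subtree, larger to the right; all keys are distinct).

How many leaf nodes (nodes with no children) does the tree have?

Insert gnu: tree is empty, so gnu becomes the root.
Insert pig: pig > gnu → go right. Place as right child of gnu.
Insert koi: koi > gnu → go right; koi < pig → go left. Place as left child of pig.
Insert pug: pug > gnu → go right; pug > pig → go right. Place as right child of pig.
Insert dog: dog < gnu → go left. Place as left child of gnu.
Insert cod: cod < gnu → go left; cod < dog → go left. Place as left child of dog.
Insert ewe: ewe < gnu → go left; ewe > dog → go right. Place as right child of dog.
Insert emu: emu < gnu → go left; emu > dog → go right; emu < ewe → go left. Place as left child of ewe.
Insert eel: eel < gnu → go left; eel > dog → go right; eel < ewe → go left; eel < emu → go left. Place as left child of emu.
Insert hen: hen > gnu → go right; hen < pig → go left; hen < koi → go left. Place as left child of koi.
Insert jay: jay > gnu → go right; jay < pig → go left; jay < koi → go left; jay > hen → go right. Place as right child of hen.
Insert asp: asp < gnu → go left; asp < dog → go left; asp < cod → go left. Place as left child of cod.
Insert ape: ape < gnu → go left; ape < dog → go left; ape < cod → go left; ape < asp → go left. Place as left child of asp.

Leaves: ape, eel, jay, pug — 4 in total.

4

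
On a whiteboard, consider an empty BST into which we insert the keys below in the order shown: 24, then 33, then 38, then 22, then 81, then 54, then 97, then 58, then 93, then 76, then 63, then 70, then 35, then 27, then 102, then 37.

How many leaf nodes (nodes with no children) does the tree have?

Insert 24: tree is empty, so 24 becomes the root.
Insert 33: 33 > 24 → go right. Place as right child of 24.
Insert 38: 38 > 24 → go right; 38 > 33 → go right. Place as right child of 33.
Insert 22: 22 < 24 → go left. Place as left child of 24.
Insert 81: 81 > 24 → go right; 81 > 33 → go right; 81 > 38 → go right. Place as right child of 38.
Insert 54: 54 > 24 → go right; 54 > 33 → go right; 54 > 38 → go right; 54 < 81 → go left. Place as left child of 81.
Insert 97: 97 > 24 → go right; 97 > 33 → go right; 97 > 38 → go right; 97 > 81 → go right. Place as right child of 81.
Insert 58: 58 > 24 → go right; 58 > 33 → go right; 58 > 38 → go right; 58 < 81 → go left; 58 > 54 → go right. Place as right child of 54.
Insert 93: 93 > 24 → go right; 93 > 33 → go right; 93 > 38 → go right; 93 > 81 → go right; 93 < 97 → go left. Place as left child of 97.
Insert 76: 76 > 24 → go right; 76 > 33 → go right; 76 > 38 → go right; 76 < 81 → go left; 76 > 54 → go right; 76 > 58 → go right. Place as right child of 58.
Insert 63: 63 > 24 → go right; 63 > 33 → go right; 63 > 38 → go right; 63 < 81 → go left; 63 > 54 → go right; 63 > 58 → go right; 63 < 76 → go left. Place as left child of 76.
Insert 70: 70 > 24 → go right; 70 > 33 → go right; 70 > 38 → go right; 70 < 81 → go left; 70 > 54 → go right; 70 > 58 → go right; 70 < 76 → go left; 70 > 63 → go right. Place as right child of 63.
Insert 35: 35 > 24 → go right; 35 > 33 → go right; 35 < 38 → go left. Place as left child of 38.
Insert 27: 27 > 24 → go right; 27 < 33 → go left. Place as left child of 33.
Insert 102: 102 > 24 → go right; 102 > 33 → go right; 102 > 38 → go right; 102 > 81 → go right; 102 > 97 → go right. Place as right child of 97.
Insert 37: 37 > 24 → go right; 37 > 33 → go right; 37 < 38 → go left; 37 > 35 → go right. Place as right child of 35.

Leaves: 22, 27, 37, 70, 93, 102 — 6 in total.

6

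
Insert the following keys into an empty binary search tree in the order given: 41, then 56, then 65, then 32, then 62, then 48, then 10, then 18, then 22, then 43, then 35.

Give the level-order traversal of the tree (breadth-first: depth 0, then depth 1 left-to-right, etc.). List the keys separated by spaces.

41 32 56 10 35 48 65 18 43 62 22

Insert 41: tree is empty, so 41 becomes the root.
Insert 56: 56 > 41 → go right. Place as right child of 41.
Insert 65: 65 > 41 → go right; 65 > 56 → go right. Place as right child of 56.
Insert 32: 32 < 41 → go left. Place as left child of 41.
Insert 62: 62 > 41 → go right; 62 > 56 → go right; 62 < 65 → go left. Place as left child of 65.
Insert 48: 48 > 41 → go right; 48 < 56 → go left. Place as left child of 56.
Insert 10: 10 < 41 → go left; 10 < 32 → go left. Place as left child of 32.
Insert 18: 18 < 41 → go left; 18 < 32 → go left; 18 > 10 → go right. Place as right child of 10.
Insert 22: 22 < 41 → go left; 22 < 32 → go left; 22 > 10 → go right; 22 > 18 → go right. Place as right child of 18.
Insert 43: 43 > 41 → go right; 43 < 56 → go left; 43 < 48 → go left. Place as left child of 48.
Insert 35: 35 < 41 → go left; 35 > 32 → go right. Place as right child of 32.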